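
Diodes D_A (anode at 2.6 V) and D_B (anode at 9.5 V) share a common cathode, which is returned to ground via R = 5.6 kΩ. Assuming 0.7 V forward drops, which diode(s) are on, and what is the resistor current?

Only D_B conducts; I_R ≈ 1.6 mA

Assume both conduct. Then node N would need to be at both 2.6−0.7 = 1.9 V and 9.5−0.7 = 8.8 V, which is impossible.
Assume only D_B conducts: V_N = 9.5 − 0.7 = 8.8 V, so I_R = 8.8/5.6 = 1.57 mA.
Check D_A: its anode-to-cathode voltage is 2.6 − 8.8 = -6.2 V < 0.7 V, so it is off. The assumption is consistent.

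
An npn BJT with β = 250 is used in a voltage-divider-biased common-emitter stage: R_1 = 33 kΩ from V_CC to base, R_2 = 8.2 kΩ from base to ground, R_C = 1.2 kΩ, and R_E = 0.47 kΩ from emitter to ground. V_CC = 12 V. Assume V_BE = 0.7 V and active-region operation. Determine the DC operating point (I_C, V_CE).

I_C ≈ 3.4 mA, V_CE ≈ 6.3 V

Thevenize the base divider: V_Th = V_CC·R_2/(R_1+R_2) = 12×8.2/41.2 = 2.39 V, R_Th = R_1‖R_2 = 6.57 kΩ.
Base-emitter loop: V_Th = I_B·R_Th + V_BE + (β+1)I_B·R_E, so I_B = (2.39 − 0.7) / (6.57 + 251×0.47) = 0.0136 mA.
I_C = β·I_B = 250×0.0136 = 3.39 mA, and I_E = (β+1)I_B = 3.4 mA.
V_CE = V_CC − I_C·R_C − I_E·R_E = 12 − 3.39×1.2 − 3.4×0.47 = 6.33 V.
V_CE = 6.33 V > 0.2 V confirms active-region operation.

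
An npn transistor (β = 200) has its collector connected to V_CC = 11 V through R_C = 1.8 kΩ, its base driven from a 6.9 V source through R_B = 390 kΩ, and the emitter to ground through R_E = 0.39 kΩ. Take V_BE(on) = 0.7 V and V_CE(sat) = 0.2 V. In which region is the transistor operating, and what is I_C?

Assume active. Base-emitter loop: I_B = (V_BB − V_BE)/(R_B + (β+1)R_E) = (6.9 − 0.7)/(390 + 201×0.39) = 0.0132 mA.
I_C = β·I_B = 200×0.0132 = 2.65 mA.
V_CE = V_CC − I_C·R_C − I_E·R_E = 11 − 2.65×1.8 − 2.66×0.39 = 5.2 V > V_CE(sat), so the active-region assumption holds.

active; I_C ≈ 2.6 mA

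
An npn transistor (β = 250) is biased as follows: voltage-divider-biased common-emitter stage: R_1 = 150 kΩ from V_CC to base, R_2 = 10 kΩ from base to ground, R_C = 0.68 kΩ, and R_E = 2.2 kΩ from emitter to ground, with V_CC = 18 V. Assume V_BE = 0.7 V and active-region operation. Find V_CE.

Thevenize the base divider: V_Th = V_CC·R_2/(R_1+R_2) = 18×10/160 = 1.12 V, R_Th = R_1‖R_2 = 9.38 kΩ.
Base-emitter loop: V_Th = I_B·R_Th + V_BE + (β+1)I_B·R_E, so I_B = (1.12 − 0.7) / (9.38 + 251×2.2) = 0.000757 mA.
I_C = β·I_B = 250×0.000757 = 0.189 mA, and I_E = (β+1)I_B = 0.19 mA.
V_CE = V_CC − I_C·R_C − I_E·R_E = 18 − 0.189×0.68 − 0.19×2.2 = 17.5 V.
V_CE = 17.5 V > 0.2 V confirms active-region operation.

V_CE ≈ 17 V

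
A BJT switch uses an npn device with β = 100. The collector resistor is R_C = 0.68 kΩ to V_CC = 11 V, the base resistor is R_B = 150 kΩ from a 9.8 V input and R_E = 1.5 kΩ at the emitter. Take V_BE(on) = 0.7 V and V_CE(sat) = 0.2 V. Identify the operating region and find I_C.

Assume active. Base-emitter loop: I_B = (V_BB − V_BE)/(R_B + (β+1)R_E) = (9.8 − 0.7)/(150 + 101×1.5) = 0.0302 mA.
I_C = β·I_B = 100×0.0302 = 3.02 mA.
V_CE = V_CC − I_C·R_C − I_E·R_E = 11 − 3.02×0.68 − 3.05×1.5 = 4.37 V > V_CE(sat), so the active-region assumption holds.

active; I_C ≈ 3 mA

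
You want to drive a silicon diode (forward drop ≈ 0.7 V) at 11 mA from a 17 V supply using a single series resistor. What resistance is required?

R ≈ 1.5 kΩ

The resistor drops V_S − V_D = 17 − 0.7 = 16.3 V at 11 mA.
R = 16.3 V / 11 mA = 1.48 kΩ.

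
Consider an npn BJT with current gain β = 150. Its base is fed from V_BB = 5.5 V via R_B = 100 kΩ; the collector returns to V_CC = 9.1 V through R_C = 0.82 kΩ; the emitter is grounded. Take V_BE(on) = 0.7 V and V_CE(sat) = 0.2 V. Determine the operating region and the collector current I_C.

Assume active. Base-emitter loop: I_B = (V_BB − V_BE)/R_B = (5.5 − 0.7)/100 = 0.048 mA.
I_C = β·I_B = 150×0.048 = 7.2 mA.
V_CE = V_CC − I_C·R_C = 9.1 − 7.2×0.82 = 3.2 V > V_CE(sat), so the active-region assumption holds.

active; I_C ≈ 7.2 mA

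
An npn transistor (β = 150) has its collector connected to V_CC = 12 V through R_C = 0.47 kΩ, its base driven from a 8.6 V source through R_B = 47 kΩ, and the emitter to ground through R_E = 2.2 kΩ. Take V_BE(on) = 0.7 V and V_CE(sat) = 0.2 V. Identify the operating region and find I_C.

active; I_C ≈ 3.1 mA

Assume active. Base-emitter loop: I_B = (V_BB − V_BE)/(R_B + (β+1)R_E) = (8.6 − 0.7)/(47 + 151×2.2) = 0.0208 mA.
I_C = β·I_B = 150×0.0208 = 3.12 mA.
V_CE = V_CC − I_C·R_C − I_E·R_E = 12 − 3.12×0.47 − 3.15×2.2 = 3.61 V > V_CE(sat), so the active-region assumption holds.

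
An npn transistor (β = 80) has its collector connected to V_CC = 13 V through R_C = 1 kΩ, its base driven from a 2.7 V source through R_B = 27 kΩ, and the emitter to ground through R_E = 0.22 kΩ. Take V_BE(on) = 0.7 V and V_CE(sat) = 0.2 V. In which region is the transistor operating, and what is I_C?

Assume active. Base-emitter loop: I_B = (V_BB − V_BE)/(R_B + (β+1)R_E) = (2.7 − 0.7)/(27 + 81×0.22) = 0.0446 mA.
I_C = β·I_B = 80×0.0446 = 3.57 mA.
V_CE = V_CC − I_C·R_C − I_E·R_E = 13 − 3.57×1 − 3.61×0.22 = 8.63 V > V_CE(sat), so the active-region assumption holds.

active; I_C ≈ 3.6 mA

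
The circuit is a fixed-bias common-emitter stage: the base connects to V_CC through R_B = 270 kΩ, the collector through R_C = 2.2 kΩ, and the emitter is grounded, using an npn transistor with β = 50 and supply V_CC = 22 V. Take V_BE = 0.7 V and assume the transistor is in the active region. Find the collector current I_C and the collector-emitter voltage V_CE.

I_C ≈ 3.9 mA, V_CE ≈ 13 V

Base loop: V_CC = I_B·R_B + V_BE, so I_B = (22 − 0.7)/270 kΩ = 0.0789 mA.
In the active region I_C = β·I_B = 50 × 0.0789 = 3.94 mA.
Collector loop: V_CE = V_CC − I_C·R_C = 22 − 3.94×2.2 = 13.3 V.
Since V_CE = 13.3 V > V_CE(sat) ≈ 0.2 V, the transistor is in the active region as assumed.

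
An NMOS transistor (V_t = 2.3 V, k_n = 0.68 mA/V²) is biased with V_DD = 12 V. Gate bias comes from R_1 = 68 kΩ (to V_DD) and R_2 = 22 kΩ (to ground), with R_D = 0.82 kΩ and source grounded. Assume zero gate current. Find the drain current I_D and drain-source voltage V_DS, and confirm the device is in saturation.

V_G = V_DD·R_2/(R_1+R_2) = 12×22/90 = 2.93 V. With the source grounded, V_GS = V_G = 2.93 V.
Assume saturation: I_D = (k_n/2)(V_GS − V_t)² = (0.68/2)×(2.93 − 2.3)² = 0.34×0.633² = 0.136 mA.
V_DS = V_DD − I_D·R_D = 12 − 0.136×0.82 = 11.9 V.
Saturation requires V_DS ≥ V_GS − V_t = 0.633 V; 11.9 ≥ 0.633 ✓.

I_D ≈ 0.14 mA, V_DS ≈ 12 V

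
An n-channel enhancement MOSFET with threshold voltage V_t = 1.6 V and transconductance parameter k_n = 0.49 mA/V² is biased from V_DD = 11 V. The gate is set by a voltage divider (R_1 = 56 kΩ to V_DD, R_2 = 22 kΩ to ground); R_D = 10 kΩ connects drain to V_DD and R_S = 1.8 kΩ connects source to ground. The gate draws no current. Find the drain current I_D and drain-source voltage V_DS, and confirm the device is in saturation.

I_D ≈ 0.26 mA, V_DS ≈ 7.9 V

V_G = V_DD·R_2/(R_1+R_2) = 11×22/78 = 3.1 V.
Assume saturation: I_D = (k_n/2)(V_GS − V_t)² with V_GS = V_G − I_D·R_S = 3.1 − 1.8·I_D.
Substituting gives 0.794·I_D² − 2.33·I_D + 0.553 = 0, with roots I_D = 0.261 or 2.67 mA.
The root I_D = 2.67 mA gives V_GS = -1.7 V ≤ V_t, so take I_D = 0.261 mA.
Then V_GS = 2.63 V and V_DS = V_DD − I_D(R_D+R_S) = 11 − 0.261×11.8 = 7.92 V.
Saturation requires V_DS ≥ V_GS − V_t = 1.03 V; 7.92 ≥ 1.03 ✓.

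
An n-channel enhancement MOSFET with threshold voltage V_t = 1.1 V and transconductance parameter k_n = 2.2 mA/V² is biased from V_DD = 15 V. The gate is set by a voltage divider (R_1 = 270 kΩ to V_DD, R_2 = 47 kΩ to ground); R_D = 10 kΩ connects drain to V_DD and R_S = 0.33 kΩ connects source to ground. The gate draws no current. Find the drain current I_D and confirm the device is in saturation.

V_G = V_DD·R_2/(R_1+R_2) = 15×47/317 = 2.22 V.
Assume saturation: I_D = (k_n/2)(V_GS − V_t)² with V_GS = V_G − I_D·R_S = 2.22 − 0.33·I_D.
Substituting gives 0.12·I_D² − 1.82·I_D + 1.39 = 0, with roots I_D = 0.808 or 14.4 mA.
The root I_D = 14.4 mA gives V_GS = -2.51 V ≤ V_t, so take I_D = 0.808 mA.
Then V_GS = 1.96 V and V_DS = V_DD − I_D(R_D+R_S) = 15 − 0.808×10.3 = 6.65 V.
Saturation requires V_DS ≥ V_GS − V_t = 0.857 V; 6.65 ≥ 0.857 ✓.

I_D ≈ 0.81 mA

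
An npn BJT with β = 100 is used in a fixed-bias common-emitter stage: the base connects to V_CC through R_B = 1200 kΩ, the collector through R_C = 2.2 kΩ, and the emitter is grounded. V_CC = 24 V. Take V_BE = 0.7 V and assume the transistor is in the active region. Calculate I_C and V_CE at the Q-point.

Base loop: V_CC = I_B·R_B + V_BE, so I_B = (24 − 0.7)/1200 kΩ = 0.0194 mA.
In the active region I_C = β·I_B = 100 × 0.0194 = 1.94 mA.
Collector loop: V_CE = V_CC − I_C·R_C = 24 − 1.94×2.2 = 19.7 V.
Since V_CE = 19.7 V > V_CE(sat) ≈ 0.2 V, the transistor is in the active region as assumed.

I_C ≈ 1.9 mA, V_CE ≈ 20 V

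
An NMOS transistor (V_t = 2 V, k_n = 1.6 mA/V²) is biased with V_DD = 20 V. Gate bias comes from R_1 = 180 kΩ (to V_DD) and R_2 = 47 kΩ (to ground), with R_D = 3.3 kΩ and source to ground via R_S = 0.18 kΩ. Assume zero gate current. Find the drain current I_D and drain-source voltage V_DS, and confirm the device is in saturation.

V_G = V_DD·R_2/(R_1+R_2) = 20×47/227 = 4.14 V.
Assume saturation: I_D = (k_n/2)(V_GS − V_t)² with V_GS = V_G − I_D·R_S = 4.14 − 0.18·I_D.
Substituting gives 0.0259·I_D² − 1.62·I_D + 3.67 = 0, with roots I_D = 2.36 or 60 mA.
The root I_D = 60 mA gives V_GS = -6.66 V ≤ V_t, so take I_D = 2.36 mA.
Then V_GS = 3.72 V and V_DS = V_DD − I_D(R_D+R_S) = 20 − 2.36×3.48 = 11.8 V.
Saturation requires V_DS ≥ V_GS − V_t = 1.72 V; 11.8 ≥ 1.72 ✓.

I_D ≈ 2.4 mA, V_DS ≈ 12 V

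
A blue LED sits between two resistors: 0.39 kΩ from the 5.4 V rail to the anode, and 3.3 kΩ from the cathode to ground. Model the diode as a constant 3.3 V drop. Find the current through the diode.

I ≈ 0.57 mA

The two resistors are in series with the diode, so KVL gives 5.4 = I·0.39 + 3.3 + I·3.3.
I = (5.4 − 3.3) / (0.39 + 3.3) kΩ = 2.1 / 3.69 = 0.569 mA.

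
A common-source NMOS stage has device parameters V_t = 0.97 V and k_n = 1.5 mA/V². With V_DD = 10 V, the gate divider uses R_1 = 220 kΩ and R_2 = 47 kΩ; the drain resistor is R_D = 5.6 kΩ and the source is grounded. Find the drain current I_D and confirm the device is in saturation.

V_G = V_DD·R_2/(R_1+R_2) = 10×47/267 = 1.76 V. With the source grounded, V_GS = V_G = 1.76 V.
Assume saturation: I_D = (k_n/2)(V_GS − V_t)² = (1.5/2)×(1.76 − 0.97)² = 0.75×0.79² = 0.468 mA.
V_DS = V_DD − I_D·R_D = 10 − 0.468×5.6 = 7.38 V.
Saturation requires V_DS ≥ V_GS − V_t = 0.79 V; 7.38 ≥ 0.79 ✓.

I_D ≈ 0.47 mA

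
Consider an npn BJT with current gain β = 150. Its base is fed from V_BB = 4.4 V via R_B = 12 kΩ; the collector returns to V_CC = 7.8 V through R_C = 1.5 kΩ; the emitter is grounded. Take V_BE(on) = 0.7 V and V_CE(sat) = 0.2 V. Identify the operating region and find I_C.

saturation; I_C ≈ 5.1 mA

Assume active: I_B = (4.4 − 0.7)/12 = 0.308 mA, giving I_C = β·I_B = 46.2 mA.
But then V_CE = 7.8 − 46.2×1.5 = -61.6 V < V_CE(sat) = 0.2 V — impossible in the active region.
So the transistor is saturated. With V_CE = 0.2 V, I_C = (V_CC − 0.2)/R_C = 7.6/1.5 = 5.07 mA.
Check: β·I_B = 46.2 mA > I_C = 5.07 mA, confirming saturation.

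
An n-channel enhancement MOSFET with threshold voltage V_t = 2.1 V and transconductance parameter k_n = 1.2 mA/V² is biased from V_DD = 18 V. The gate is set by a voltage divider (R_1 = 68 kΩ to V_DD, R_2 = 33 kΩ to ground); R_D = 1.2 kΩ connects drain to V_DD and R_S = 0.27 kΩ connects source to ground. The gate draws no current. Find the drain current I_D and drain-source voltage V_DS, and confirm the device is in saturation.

V_G = V_DD·R_2/(R_1+R_2) = 18×33/101 = 5.88 V.
Assume saturation: I_D = (k_n/2)(V_GS − V_t)² with V_GS = V_G − I_D·R_S = 5.88 − 0.27·I_D.
Substituting gives 0.0437·I_D² − 2.23·I_D + 8.58 = 0, with roots I_D = 4.2 or 46.7 mA.
The root I_D = 46.7 mA gives V_GS = -6.72 V ≤ V_t, so take I_D = 4.2 mA.
Then V_GS = 4.75 V and V_DS = V_DD − I_D(R_D+R_S) = 18 − 4.2×1.47 = 11.8 V.
Saturation requires V_DS ≥ V_GS − V_t = 2.65 V; 11.8 ≥ 2.65 ✓.

I_D ≈ 4.2 mA, V_DS ≈ 12 V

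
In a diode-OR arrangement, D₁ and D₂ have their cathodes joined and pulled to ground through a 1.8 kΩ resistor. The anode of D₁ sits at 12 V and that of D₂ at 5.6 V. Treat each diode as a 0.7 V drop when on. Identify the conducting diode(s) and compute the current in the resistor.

Only D₁ conducts; I_R ≈ 6.3 mA

Assume both conduct. Then node N would need to be at both 12−0.7 = 11.3 V and 5.6−0.7 = 4.9 V, which is impossible.
Assume only D₁ conducts: V_N = 12 − 0.7 = 11.3 V, so I_R = 11.3/1.8 = 6.28 mA.
Check D₂: its anode-to-cathode voltage is 5.6 − 11.3 = -5.7 V < 0.7 V, so it is off. The assumption is consistent.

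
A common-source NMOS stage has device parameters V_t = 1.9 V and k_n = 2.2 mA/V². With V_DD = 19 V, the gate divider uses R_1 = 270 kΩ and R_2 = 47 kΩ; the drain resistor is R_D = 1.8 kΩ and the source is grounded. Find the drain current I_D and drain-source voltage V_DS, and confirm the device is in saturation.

I_D ≈ 0.93 mA, V_DS ≈ 17 V

V_G = V_DD·R_2/(R_1+R_2) = 19×47/317 = 2.82 V. With the source grounded, V_GS = V_G = 2.82 V.
Assume saturation: I_D = (k_n/2)(V_GS − V_t)² = (2.2/2)×(2.82 − 1.9)² = 1.1×0.917² = 0.925 mA.
V_DS = V_DD − I_D·R_D = 19 − 0.925×1.8 = 17.3 V.
Saturation requires V_DS ≥ V_GS − V_t = 0.917 V; 17.3 ≥ 0.917 ✓.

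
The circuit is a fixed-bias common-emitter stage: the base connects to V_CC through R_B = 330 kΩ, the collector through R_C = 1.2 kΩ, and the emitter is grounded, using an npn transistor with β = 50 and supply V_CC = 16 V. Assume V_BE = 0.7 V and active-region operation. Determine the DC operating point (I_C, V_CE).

Base loop: V_CC = I_B·R_B + V_BE, so I_B = (16 − 0.7)/330 kΩ = 0.0464 mA.
In the active region I_C = β·I_B = 50 × 0.0464 = 2.32 mA.
Collector loop: V_CE = V_CC − I_C·R_C = 16 − 2.32×1.2 = 13.2 V.
Since V_CE = 13.2 V > V_CE(sat) ≈ 0.2 V, the transistor is in the active region as assumed.

I_C ≈ 2.3 mA, V_CE ≈ 13 V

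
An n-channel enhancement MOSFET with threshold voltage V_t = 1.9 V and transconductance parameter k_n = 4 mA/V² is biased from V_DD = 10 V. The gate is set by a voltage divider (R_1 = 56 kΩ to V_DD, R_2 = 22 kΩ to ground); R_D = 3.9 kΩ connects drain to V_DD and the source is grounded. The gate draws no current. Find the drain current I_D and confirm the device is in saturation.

V_G = V_DD·R_2/(R_1+R_2) = 10×22/78 = 2.82 V. With the source grounded, V_GS = V_G = 2.82 V.
Assume saturation: I_D = (k_n/2)(V_GS − V_t)² = (4/2)×(2.82 − 1.9)² = 2×0.921² = 1.69 mA.
V_DS = V_DD − I_D·R_D = 10 − 1.69×3.9 = 3.39 V.
Saturation requires V_DS ≥ V_GS − V_t = 0.921 V; 3.39 ≥ 0.921 ✓.

I_D ≈ 1.7 mA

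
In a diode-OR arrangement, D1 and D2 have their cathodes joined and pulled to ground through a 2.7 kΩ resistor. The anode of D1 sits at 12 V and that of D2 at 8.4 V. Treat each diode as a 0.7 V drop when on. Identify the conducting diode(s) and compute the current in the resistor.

Assume both conduct. Then node N would need to be at both 12−0.7 = 11.3 V and 8.4−0.7 = 7.7 V, which is impossible.
Assume only D1 conducts: V_N = 12 − 0.7 = 11.3 V, so I_R = 11.3/2.7 = 4.19 mA.
Check D2: its anode-to-cathode voltage is 8.4 − 11.3 = -2.9 V < 0.7 V, so it is off. The assumption is consistent.

Only D1 conducts; I_R ≈ 4.2 mA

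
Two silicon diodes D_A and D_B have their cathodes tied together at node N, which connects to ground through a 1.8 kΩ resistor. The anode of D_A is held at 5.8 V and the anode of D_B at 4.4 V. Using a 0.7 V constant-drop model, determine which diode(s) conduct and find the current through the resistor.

Only D_A conducts; I_R ≈ 2.8 mA

Assume both conduct. Then node N would need to be at both 5.8−0.7 = 5.1 V and 4.4−0.7 = 3.7 V, which is impossible.
Assume only D_A conducts: V_N = 5.8 − 0.7 = 5.1 V, so I_R = 5.1/1.8 = 2.83 mA.
Check D_B: its anode-to-cathode voltage is 4.4 − 5.1 = -0.7 V < 0.7 V, so it is off. The assumption is consistent.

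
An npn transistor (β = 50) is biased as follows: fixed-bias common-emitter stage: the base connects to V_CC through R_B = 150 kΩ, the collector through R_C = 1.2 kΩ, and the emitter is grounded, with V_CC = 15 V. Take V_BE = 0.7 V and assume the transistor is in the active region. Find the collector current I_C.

Base loop: V_CC = I_B·R_B + V_BE, so I_B = (15 − 0.7)/150 kΩ = 0.0953 mA.
In the active region I_C = β·I_B = 50 × 0.0953 = 4.77 mA.
Collector loop: V_CE = V_CC − I_C·R_C = 15 − 4.77×1.2 = 9.28 V.
Since V_CE = 9.28 V > V_CE(sat) ≈ 0.2 V, the transistor is in the active region as assumed.

I_C ≈ 4.8 mA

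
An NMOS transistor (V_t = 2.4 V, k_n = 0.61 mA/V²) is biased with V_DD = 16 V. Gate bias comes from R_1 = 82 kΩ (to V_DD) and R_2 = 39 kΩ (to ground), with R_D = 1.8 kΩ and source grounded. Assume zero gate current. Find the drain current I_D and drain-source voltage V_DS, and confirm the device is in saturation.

V_G = V_DD·R_2/(R_1+R_2) = 16×39/121 = 5.16 V. With the source grounded, V_GS = V_G = 5.16 V.
Assume saturation: I_D = (k_n/2)(V_GS − V_t)² = (0.61/2)×(5.16 − 2.4)² = 0.305×2.76² = 2.32 mA.
V_DS = V_DD − I_D·R_D = 16 − 2.32×1.8 = 11.8 V.
Saturation requires V_DS ≥ V_GS − V_t = 2.76 V; 11.8 ≥ 2.76 ✓.

I_D ≈ 2.3 mA, V_DS ≈ 12 V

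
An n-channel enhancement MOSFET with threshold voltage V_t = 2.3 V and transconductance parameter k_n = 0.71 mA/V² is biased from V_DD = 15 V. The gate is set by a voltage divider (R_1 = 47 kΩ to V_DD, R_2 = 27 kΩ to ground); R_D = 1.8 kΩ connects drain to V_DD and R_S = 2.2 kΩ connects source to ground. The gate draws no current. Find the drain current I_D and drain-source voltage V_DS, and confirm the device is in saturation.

V_G = V_DD·R_2/(R_1+R_2) = 15×27/74 = 5.47 V.
Assume saturation: I_D = (k_n/2)(V_GS − V_t)² with V_GS = V_G − I_D·R_S = 5.47 − 2.2·I_D.
Substituting gives 1.72·I_D² − 5.96·I_D + 3.57 = 0, with roots I_D = 0.772 or 2.69 mA.
The root I_D = 2.69 mA gives V_GS = -0.455 V ≤ V_t, so take I_D = 0.772 mA.
Then V_GS = 3.77 V and V_DS = V_DD − I_D(R_D+R_S) = 15 − 0.772×4 = 11.9 V.
Saturation requires V_DS ≥ V_GS − V_t = 1.47 V; 11.9 ≥ 1.47 ✓.

I_D ≈ 0.77 mA, V_DS ≈ 12 V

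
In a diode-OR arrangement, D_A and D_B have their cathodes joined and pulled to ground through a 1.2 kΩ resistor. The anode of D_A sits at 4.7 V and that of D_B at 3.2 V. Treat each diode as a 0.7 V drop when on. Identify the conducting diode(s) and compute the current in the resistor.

Assume both conduct. Then node N would need to be at both 4.7−0.7 = 4 V and 3.2−0.7 = 2.5 V, which is impossible.
Assume only D_A conducts: V_N = 4.7 − 0.7 = 4 V, so I_R = 4/1.2 = 3.33 mA.
Check D_B: its anode-to-cathode voltage is 3.2 − 4 = -0.8 V < 0.7 V, so it is off. The assumption is consistent.

Only D_A conducts; I_R ≈ 3.3 mA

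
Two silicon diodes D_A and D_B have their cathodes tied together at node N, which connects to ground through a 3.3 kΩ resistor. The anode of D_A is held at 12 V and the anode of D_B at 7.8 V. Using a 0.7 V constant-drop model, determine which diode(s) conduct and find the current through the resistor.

Assume both conduct. Then node N would need to be at both 12−0.7 = 11.3 V and 7.8−0.7 = 7.1 V, which is impossible.
Assume only D_A conducts: V_N = 12 − 0.7 = 11.3 V, so I_R = 11.3/3.3 = 3.42 mA.
Check D_B: its anode-to-cathode voltage is 7.8 − 11.3 = -3.5 V < 0.7 V, so it is off. The assumption is consistent.

Only D_A conducts; I_R ≈ 3.4 mA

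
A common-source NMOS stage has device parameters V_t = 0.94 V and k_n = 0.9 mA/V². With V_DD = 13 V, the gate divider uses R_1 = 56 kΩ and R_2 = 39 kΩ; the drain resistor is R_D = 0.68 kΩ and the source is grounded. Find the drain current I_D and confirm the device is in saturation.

I_D ≈ 8.7 mA

V_G = V_DD·R_2/(R_1+R_2) = 13×39/95 = 5.34 V. With the source grounded, V_GS = V_G = 5.34 V.
Assume saturation: I_D = (k_n/2)(V_GS − V_t)² = (0.9/2)×(5.34 − 0.94)² = 0.45×4.4² = 8.7 mA.
V_DS = V_DD − I_D·R_D = 13 − 8.7×0.68 = 7.08 V.
Saturation requires V_DS ≥ V_GS − V_t = 4.4 V; 7.08 ≥ 4.4 ✓.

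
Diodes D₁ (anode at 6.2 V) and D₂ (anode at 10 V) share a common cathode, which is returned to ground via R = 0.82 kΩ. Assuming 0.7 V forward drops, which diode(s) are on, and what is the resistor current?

Assume both conduct. Then node N would need to be at both 6.2−0.7 = 5.5 V and 10−0.7 = 9.3 V, which is impossible.
Assume only D₂ conducts: V_N = 10 − 0.7 = 9.3 V, so I_R = 9.3/0.82 = 11.3 mA.
Check D₁: its anode-to-cathode voltage is 6.2 − 9.3 = -3.1 V < 0.7 V, so it is off. The assumption is consistent.

Only D₂ conducts; I_R ≈ 11 mA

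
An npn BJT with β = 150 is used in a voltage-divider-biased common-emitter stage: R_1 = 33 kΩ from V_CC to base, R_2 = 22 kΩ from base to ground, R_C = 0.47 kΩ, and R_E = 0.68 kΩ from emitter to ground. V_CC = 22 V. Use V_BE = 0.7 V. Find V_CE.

V_CE ≈ 9.9 V

Thevenize the base divider: V_Th = V_CC·R_2/(R_1+R_2) = 22×22/55 = 8.8 V, R_Th = R_1‖R_2 = 13.2 kΩ.
Base-emitter loop: V_Th = I_B·R_Th + V_BE + (β+1)I_B·R_E, so I_B = (8.8 − 0.7) / (13.2 + 151×0.68) = 0.0699 mA.
I_C = β·I_B = 150×0.0699 = 10.5 mA, and I_E = (β+1)I_B = 10.6 mA.
V_CE = V_CC − I_C·R_C − I_E·R_E = 22 − 10.5×0.47 − 10.6×0.68 = 9.89 V.
V_CE = 9.89 V > 0.2 V confirms active-region operation.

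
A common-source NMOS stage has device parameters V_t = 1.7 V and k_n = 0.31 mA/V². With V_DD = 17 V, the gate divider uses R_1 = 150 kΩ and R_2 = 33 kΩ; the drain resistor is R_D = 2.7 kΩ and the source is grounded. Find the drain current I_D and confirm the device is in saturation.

I_D ≈ 0.29 mA

V_G = V_DD·R_2/(R_1+R_2) = 17×33/183 = 3.07 V. With the source grounded, V_GS = V_G = 3.07 V.
Assume saturation: I_D = (k_n/2)(V_GS − V_t)² = (0.31/2)×(3.07 − 1.7)² = 0.155×1.37² = 0.289 mA.
V_DS = V_DD − I_D·R_D = 17 − 0.289×2.7 = 16.2 V.
Saturation requires V_DS ≥ V_GS − V_t = 1.37 V; 16.2 ≥ 1.37 ✓.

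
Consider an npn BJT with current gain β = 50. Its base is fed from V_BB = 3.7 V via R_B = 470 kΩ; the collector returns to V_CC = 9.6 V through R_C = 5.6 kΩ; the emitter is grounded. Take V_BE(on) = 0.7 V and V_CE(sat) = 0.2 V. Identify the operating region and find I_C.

Assume active. Base-emitter loop: I_B = (V_BB − V_BE)/R_B = (3.7 − 0.7)/470 = 0.00638 mA.
I_C = β·I_B = 50×0.00638 = 0.319 mA.
V_CE = V_CC − I_C·R_C = 9.6 − 0.319×5.6 = 7.81 V > V_CE(sat), so the active-region assumption holds.

active; I_C ≈ 0.32 mA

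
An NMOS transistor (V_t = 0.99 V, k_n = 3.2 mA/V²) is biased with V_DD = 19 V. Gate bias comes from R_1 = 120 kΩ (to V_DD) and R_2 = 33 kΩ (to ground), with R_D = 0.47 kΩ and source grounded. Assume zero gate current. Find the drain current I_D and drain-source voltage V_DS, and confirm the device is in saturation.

V_G = V_DD·R_2/(R_1+R_2) = 19×33/153 = 4.1 V. With the source grounded, V_GS = V_G = 4.1 V.
Assume saturation: I_D = (k_n/2)(V_GS − V_t)² = (3.2/2)×(4.1 − 0.99)² = 1.6×3.11² = 15.5 mA.
V_DS = V_DD − I_D·R_D = 19 − 15.5×0.47 = 11.7 V.
Saturation requires V_DS ≥ V_GS − V_t = 3.11 V; 11.7 ≥ 3.11 ✓.

I_D ≈ 15 mA, V_DS ≈ 12 V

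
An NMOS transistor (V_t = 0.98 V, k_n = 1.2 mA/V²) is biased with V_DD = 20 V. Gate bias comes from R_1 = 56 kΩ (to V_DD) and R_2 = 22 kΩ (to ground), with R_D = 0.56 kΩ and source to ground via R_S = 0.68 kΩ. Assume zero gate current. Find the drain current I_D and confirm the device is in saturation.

V_G = V_DD·R_2/(R_1+R_2) = 20×22/78 = 5.64 V.
Assume saturation: I_D = (k_n/2)(V_GS − V_t)² with V_GS = V_G − I_D·R_S = 5.64 − 0.68·I_D.
Substituting gives 0.277·I_D² − 4.8·I_D + 13 = 0, with roots I_D = 3.37 or 13.9 mA.
The root I_D = 13.9 mA gives V_GS = -3.84 V ≤ V_t, so take I_D = 3.37 mA.
Then V_GS = 3.35 V and V_DS = V_DD − I_D(R_D+R_S) = 20 − 3.37×1.24 = 15.8 V.
Saturation requires V_DS ≥ V_GS − V_t = 2.37 V; 15.8 ≥ 2.37 ✓.

I_D ≈ 3.4 mA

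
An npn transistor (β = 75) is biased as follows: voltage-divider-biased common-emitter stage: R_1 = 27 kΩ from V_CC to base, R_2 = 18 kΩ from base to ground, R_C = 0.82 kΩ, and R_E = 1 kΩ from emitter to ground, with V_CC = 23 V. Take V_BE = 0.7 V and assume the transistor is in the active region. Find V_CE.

Thevenize the base divider: V_Th = V_CC·R_2/(R_1+R_2) = 23×18/45 = 9.2 V, R_Th = R_1‖R_2 = 10.8 kΩ.
Base-emitter loop: V_Th = I_B·R_Th + V_BE + (β+1)I_B·R_E, so I_B = (9.2 − 0.7) / (10.8 + 76×1) = 0.0979 mA.
I_C = β·I_B = 75×0.0979 = 7.34 mA, and I_E = (β+1)I_B = 7.44 mA.
V_CE = V_CC − I_C·R_C − I_E·R_E = 23 − 7.34×0.82 − 7.44×1 = 9.54 V.
V_CE = 9.54 V > 0.2 V confirms active-region operation.

V_CE ≈ 9.5 V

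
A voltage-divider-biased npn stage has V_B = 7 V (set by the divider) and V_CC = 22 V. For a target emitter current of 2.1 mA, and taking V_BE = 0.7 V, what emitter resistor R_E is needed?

R_E ≈ 3 kΩ

V_E = V_B − V_BE = 7 − 0.7 = 6.3 V.
R_E = V_E / I_E = 6.3 / 2.1 = 3 kΩ.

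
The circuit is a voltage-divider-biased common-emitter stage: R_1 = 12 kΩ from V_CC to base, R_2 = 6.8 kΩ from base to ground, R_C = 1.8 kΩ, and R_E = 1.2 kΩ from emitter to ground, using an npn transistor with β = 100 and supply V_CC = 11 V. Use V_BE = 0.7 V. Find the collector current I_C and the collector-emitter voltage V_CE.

Thevenize the base divider: V_Th = V_CC·R_2/(R_1+R_2) = 11×6.8/18.8 = 3.98 V, R_Th = R_1‖R_2 = 4.34 kΩ.
Base-emitter loop: V_Th = I_B·R_Th + V_BE + (β+1)I_B·R_E, so I_B = (3.98 − 0.7) / (4.34 + 101×1.2) = 0.0261 mA.
I_C = β·I_B = 100×0.0261 = 2.61 mA, and I_E = (β+1)I_B = 2.64 mA.
V_CE = V_CC − I_C·R_C − I_E·R_E = 11 − 2.61×1.8 − 2.64×1.2 = 3.13 V.
V_CE = 3.13 V > 0.2 V confirms active-region operation.

I_C ≈ 2.6 mA, V_CE ≈ 3.1 V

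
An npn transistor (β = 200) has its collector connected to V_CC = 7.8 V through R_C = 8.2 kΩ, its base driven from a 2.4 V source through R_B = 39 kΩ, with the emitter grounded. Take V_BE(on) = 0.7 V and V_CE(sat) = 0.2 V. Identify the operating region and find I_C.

Assume active: I_B = (2.4 − 0.7)/39 = 0.0436 mA, giving I_C = β·I_B = 8.72 mA.
But then V_CE = 7.8 − 8.72×8.2 = -63.7 V < V_CE(sat) = 0.2 V — impossible in the active region.
So the transistor is saturated. With V_CE = 0.2 V, I_C = (V_CC − 0.2)/R_C = 7.6/8.2 = 0.927 mA.
Check: β·I_B = 8.72 mA > I_C = 0.927 mA, confirming saturation.

saturation; I_C ≈ 0.93 mA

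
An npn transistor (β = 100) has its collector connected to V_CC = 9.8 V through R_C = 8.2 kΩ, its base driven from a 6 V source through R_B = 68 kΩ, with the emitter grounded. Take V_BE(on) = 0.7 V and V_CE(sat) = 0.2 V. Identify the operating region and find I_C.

saturation; I_C ≈ 1.2 mA

Assume active: I_B = (6 − 0.7)/68 = 0.0779 mA, giving I_C = β·I_B = 7.79 mA.
But then V_CE = 9.8 − 7.79×8.2 = -54.1 V < V_CE(sat) = 0.2 V — impossible in the active region.
So the transistor is saturated. With V_CE = 0.2 V, I_C = (V_CC − 0.2)/R_C = 9.6/8.2 = 1.17 mA.
Check: β·I_B = 7.79 mA > I_C = 1.17 mA, confirming saturation.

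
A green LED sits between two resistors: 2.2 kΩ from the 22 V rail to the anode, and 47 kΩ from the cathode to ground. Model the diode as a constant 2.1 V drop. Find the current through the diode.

I ≈ 0.4 mA

The two resistors are in series with the diode, so KVL gives 22 = I·2.2 + 2.1 + I·47.
I = (22 − 2.1) / (2.2 + 47) kΩ = 19.9 / 49.2 = 0.404 mA.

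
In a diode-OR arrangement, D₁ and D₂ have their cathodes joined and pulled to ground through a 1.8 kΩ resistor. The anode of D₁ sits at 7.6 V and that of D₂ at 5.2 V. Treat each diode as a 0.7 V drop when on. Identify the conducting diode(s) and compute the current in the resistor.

Only D₁ conducts; I_R ≈ 3.8 mA

Assume both conduct. Then node N would need to be at both 7.6−0.7 = 6.9 V and 5.2−0.7 = 4.5 V, which is impossible.
Assume only D₁ conducts: V_N = 7.6 − 0.7 = 6.9 V, so I_R = 6.9/1.8 = 3.83 mA.
Check D₂: its anode-to-cathode voltage is 5.2 − 6.9 = -1.7 V < 0.7 V, so it is off. The assumption is consistent.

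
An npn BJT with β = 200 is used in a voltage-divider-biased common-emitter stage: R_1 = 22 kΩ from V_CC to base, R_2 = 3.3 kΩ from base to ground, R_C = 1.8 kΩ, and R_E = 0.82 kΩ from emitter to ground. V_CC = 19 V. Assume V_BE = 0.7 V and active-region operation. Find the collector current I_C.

I_C ≈ 2.1 mA

Thevenize the base divider: V_Th = V_CC·R_2/(R_1+R_2) = 19×3.3/25.3 = 2.48 V, R_Th = R_1‖R_2 = 2.87 kΩ.
Base-emitter loop: V_Th = I_B·R_Th + V_BE + (β+1)I_B·R_E, so I_B = (2.48 − 0.7) / (2.87 + 201×0.82) = 0.0106 mA.
I_C = β·I_B = 200×0.0106 = 2.12 mA, and I_E = (β+1)I_B = 2.13 mA.
V_CE = V_CC − I_C·R_C − I_E·R_E = 19 − 2.12×1.8 − 2.13×0.82 = 13.4 V.
V_CE = 13.4 V > 0.2 V confirms active-region operation.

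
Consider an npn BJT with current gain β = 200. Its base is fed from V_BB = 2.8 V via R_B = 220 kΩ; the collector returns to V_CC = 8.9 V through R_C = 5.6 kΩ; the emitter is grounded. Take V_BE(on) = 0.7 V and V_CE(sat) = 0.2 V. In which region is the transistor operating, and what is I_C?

saturation; I_C ≈ 1.6 mA

Assume active: I_B = (2.8 − 0.7)/220 = 0.00955 mA, giving I_C = β·I_B = 1.91 mA.
But then V_CE = 8.9 − 1.91×5.6 = -1.79 V < V_CE(sat) = 0.2 V — impossible in the active region.
So the transistor is saturated. With V_CE = 0.2 V, I_C = (V_CC − 0.2)/R_C = 8.7/5.6 = 1.55 mA.
Check: β·I_B = 1.91 mA > I_C = 1.55 mA, confirming saturation.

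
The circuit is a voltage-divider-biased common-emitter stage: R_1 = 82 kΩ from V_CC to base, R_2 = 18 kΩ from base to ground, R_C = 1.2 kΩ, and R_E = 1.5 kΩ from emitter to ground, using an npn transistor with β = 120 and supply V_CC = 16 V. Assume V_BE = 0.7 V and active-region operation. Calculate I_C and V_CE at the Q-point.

I_C ≈ 1.3 mA, V_CE ≈ 12 V

Thevenize the base divider: V_Th = V_CC·R_2/(R_1+R_2) = 16×18/100 = 2.88 V, R_Th = R_1‖R_2 = 14.8 kΩ.
Base-emitter loop: V_Th = I_B·R_Th + V_BE + (β+1)I_B·R_E, so I_B = (2.88 − 0.7) / (14.8 + 121×1.5) = 0.0111 mA.
I_C = β·I_B = 120×0.0111 = 1.33 mA, and I_E = (β+1)I_B = 1.34 mA.
V_CE = V_CC − I_C·R_C − I_E·R_E = 16 − 1.33×1.2 − 1.34×1.5 = 12.4 V.
V_CE = 12.4 V > 0.2 V confirms active-region operation.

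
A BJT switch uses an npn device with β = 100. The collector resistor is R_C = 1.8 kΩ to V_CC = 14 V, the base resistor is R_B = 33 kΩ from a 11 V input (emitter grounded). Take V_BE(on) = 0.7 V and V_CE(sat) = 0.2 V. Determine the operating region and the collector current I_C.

Assume active: I_B = (11 − 0.7)/33 = 0.312 mA, giving I_C = β·I_B = 31.2 mA.
But then V_CE = 14 − 31.2×1.8 = -42.2 V < V_CE(sat) = 0.2 V — impossible in the active region.
So the transistor is saturated. With V_CE = 0.2 V, I_C = (V_CC − 0.2)/R_C = 13.8/1.8 = 7.67 mA.
Check: β·I_B = 31.2 mA > I_C = 7.67 mA, confirming saturation.

saturation; I_C ≈ 7.7 mA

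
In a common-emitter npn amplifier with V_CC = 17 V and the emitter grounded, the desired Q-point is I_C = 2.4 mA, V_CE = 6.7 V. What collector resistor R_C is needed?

Collector loop: V_CC = I_C·R_C + V_CE.
R_C = (V_CC − V_CE)/I_C = (17 − 6.7)/2.4 = 4.29 kΩ.

R_C ≈ 4.3 kΩ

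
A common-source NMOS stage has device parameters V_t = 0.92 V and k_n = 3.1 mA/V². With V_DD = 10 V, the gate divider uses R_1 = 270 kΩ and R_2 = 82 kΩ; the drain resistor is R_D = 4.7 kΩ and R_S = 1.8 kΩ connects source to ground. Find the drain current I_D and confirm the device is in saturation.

V_G = V_DD·R_2/(R_1+R_2) = 10×82/352 = 2.33 V.
Assume saturation: I_D = (k_n/2)(V_GS − V_t)² with V_GS = V_G − I_D·R_S = 2.33 − 1.8·I_D.
Substituting gives 5.02·I_D² − 8.87·I_D + 3.08 = 0, with roots I_D = 0.475 or 1.29 mA.
The root I_D = 1.29 mA gives V_GS = 0.00776 V ≤ V_t, so take I_D = 0.475 mA.
Then V_GS = 1.47 V and V_DS = V_DD − I_D(R_D+R_S) = 10 − 0.475×6.5 = 6.91 V.
Saturation requires V_DS ≥ V_GS − V_t = 0.554 V; 6.91 ≥ 0.554 ✓.

I_D ≈ 0.48 mA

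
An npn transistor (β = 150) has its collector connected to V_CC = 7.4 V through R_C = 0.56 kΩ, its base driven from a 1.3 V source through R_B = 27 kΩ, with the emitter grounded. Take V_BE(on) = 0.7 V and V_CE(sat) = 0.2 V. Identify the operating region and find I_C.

Assume active. Base-emitter loop: I_B = (V_BB − V_BE)/R_B = (1.3 − 0.7)/27 = 0.0222 mA.
I_C = β·I_B = 150×0.0222 = 3.33 mA.
V_CE = V_CC − I_C·R_C = 7.4 − 3.33×0.56 = 5.53 V > V_CE(sat), so the active-region assumption holds.

active; I_C ≈ 3.3 mA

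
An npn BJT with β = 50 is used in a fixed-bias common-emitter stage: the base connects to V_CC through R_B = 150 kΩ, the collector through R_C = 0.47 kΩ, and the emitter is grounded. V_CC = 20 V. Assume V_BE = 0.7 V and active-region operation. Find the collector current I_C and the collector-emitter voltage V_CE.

I_C ≈ 6.4 mA, V_CE ≈ 17 V

Base loop: V_CC = I_B·R_B + V_BE, so I_B = (20 − 0.7)/150 kΩ = 0.129 mA.
In the active region I_C = β·I_B = 50 × 0.129 = 6.43 mA.
Collector loop: V_CE = V_CC − I_C·R_C = 20 − 6.43×0.47 = 17 V.
Since V_CE = 17 V > V_CE(sat) ≈ 0.2 V, the transistor is in the active region as assumed.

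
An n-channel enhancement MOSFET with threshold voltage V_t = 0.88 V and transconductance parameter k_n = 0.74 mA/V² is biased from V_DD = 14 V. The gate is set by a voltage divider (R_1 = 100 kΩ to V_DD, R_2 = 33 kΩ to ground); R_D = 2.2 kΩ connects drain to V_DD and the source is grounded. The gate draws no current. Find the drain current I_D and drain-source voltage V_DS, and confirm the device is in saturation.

I_D ≈ 2.5 mA, V_DS ≈ 8.5 V

V_G = V_DD·R_2/(R_1+R_2) = 14×33/133 = 3.47 V. With the source grounded, V_GS = V_G = 3.47 V.
Assume saturation: I_D = (k_n/2)(V_GS − V_t)² = (0.74/2)×(3.47 − 0.88)² = 0.37×2.59² = 2.49 mA.
V_DS = V_DD − I_D·R_D = 14 − 2.49×2.2 = 8.52 V.
Saturation requires V_DS ≥ V_GS − V_t = 2.59 V; 8.52 ≥ 2.59 ✓.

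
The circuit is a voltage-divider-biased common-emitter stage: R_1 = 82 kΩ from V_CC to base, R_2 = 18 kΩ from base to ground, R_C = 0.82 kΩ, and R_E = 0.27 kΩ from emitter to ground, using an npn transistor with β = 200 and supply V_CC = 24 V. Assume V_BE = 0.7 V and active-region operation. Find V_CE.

V_CE ≈ 13 V

Thevenize the base divider: V_Th = V_CC·R_2/(R_1+R_2) = 24×18/100 = 4.32 V, R_Th = R_1‖R_2 = 14.8 kΩ.
Base-emitter loop: V_Th = I_B·R_Th + V_BE + (β+1)I_B·R_E, so I_B = (4.32 − 0.7) / (14.8 + 201×0.27) = 0.0524 mA.
I_C = β·I_B = 200×0.0524 = 10.5 mA, and I_E = (β+1)I_B = 10.5 mA.
V_CE = V_CC − I_C·R_C − I_E·R_E = 24 − 10.5×0.82 − 10.5×0.27 = 12.6 V.
V_CE = 12.6 V > 0.2 V confirms active-region operation.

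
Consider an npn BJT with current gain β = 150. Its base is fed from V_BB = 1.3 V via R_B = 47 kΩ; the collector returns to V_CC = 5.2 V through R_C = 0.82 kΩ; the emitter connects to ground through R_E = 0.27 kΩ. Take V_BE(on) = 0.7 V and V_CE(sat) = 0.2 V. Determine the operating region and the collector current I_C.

Assume active. Base-emitter loop: I_B = (V_BB − V_BE)/(R_B + (β+1)R_E) = (1.3 − 0.7)/(47 + 151×0.27) = 0.00684 mA.
I_C = β·I_B = 150×0.00684 = 1.03 mA.
V_CE = V_CC − I_C·R_C − I_E·R_E = 5.2 − 1.03×0.82 − 1.03×0.27 = 4.08 V > V_CE(sat), so the active-region assumption holds.

active; I_C ≈ 1 mA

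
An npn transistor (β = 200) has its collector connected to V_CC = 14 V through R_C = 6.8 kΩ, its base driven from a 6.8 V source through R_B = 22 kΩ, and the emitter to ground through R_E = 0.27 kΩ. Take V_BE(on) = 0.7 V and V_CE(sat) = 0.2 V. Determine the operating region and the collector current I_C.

Assume active: I_B = (6.8 − 0.7)/(22 + 201×0.27) = 0.08 mA, I_C = β·I_B = 16 mA.
Then V_CE = 14 − 16×6.8 − 16.1×0.27 = -99.1 V < 0.2 V — the active assumption fails.
Re-solve with V_CE = 0.2 V. KCL at the emitter: V_E/R_E = (V_BB−0.7−V_E)/R_B + (V_CC−0.2−V_E)/R_C, giving V_E = 0.592 V.
I_C = (V_CC − 0.2 − V_E)/R_C = (13.8 − 0.592)/6.8 = 1.94 mA.
Check: I_B = (6.1 − 0.592)/22 = 0.25 mA, and β·I_B = 50.1 mA > I_C, confirming saturation.

saturation; I_C ≈ 1.9 mA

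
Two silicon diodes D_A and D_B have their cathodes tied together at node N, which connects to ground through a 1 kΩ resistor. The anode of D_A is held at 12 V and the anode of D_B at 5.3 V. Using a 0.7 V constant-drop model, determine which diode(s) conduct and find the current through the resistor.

Only D_A conducts; I_R ≈ 11 mA

Assume both conduct. Then node N would need to be at both 12−0.7 = 11.3 V and 5.3−0.7 = 4.6 V, which is impossible.
Assume only D_A conducts: V_N = 12 − 0.7 = 11.3 V, so I_R = 11.3/1 = 11.3 mA.
Check D_B: its anode-to-cathode voltage is 5.3 − 11.3 = -6 V < 0.7 V, so it is off. The assumption is consistent.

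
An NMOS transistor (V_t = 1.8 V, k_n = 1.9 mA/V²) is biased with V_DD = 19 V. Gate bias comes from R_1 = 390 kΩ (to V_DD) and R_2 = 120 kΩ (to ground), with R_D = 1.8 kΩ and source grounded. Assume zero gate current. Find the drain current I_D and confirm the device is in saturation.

V_G = V_DD·R_2/(R_1+R_2) = 19×120/510 = 4.47 V. With the source grounded, V_GS = V_G = 4.47 V.
Assume saturation: I_D = (k_n/2)(V_GS − V_t)² = (1.9/2)×(4.47 − 1.8)² = 0.95×2.67² = 6.78 mA.
V_DS = V_DD − I_D·R_D = 19 − 6.78×1.8 = 6.8 V.
Saturation requires V_DS ≥ V_GS − V_t = 2.67 V; 6.8 ≥ 2.67 ✓.

I_D ≈ 6.8 mA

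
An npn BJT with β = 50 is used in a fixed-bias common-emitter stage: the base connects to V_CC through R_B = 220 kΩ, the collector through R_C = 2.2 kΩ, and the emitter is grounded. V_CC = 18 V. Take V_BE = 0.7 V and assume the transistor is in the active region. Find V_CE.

Base loop: V_CC = I_B·R_B + V_BE, so I_B = (18 − 0.7)/220 kΩ = 0.0786 mA.
In the active region I_C = β·I_B = 50 × 0.0786 = 3.93 mA.
Collector loop: V_CE = V_CC − I_C·R_C = 18 − 3.93×2.2 = 9.35 V.
Since V_CE = 9.35 V > V_CE(sat) ≈ 0.2 V, the transistor is in the active region as assumed.

V_CE ≈ 9.3 V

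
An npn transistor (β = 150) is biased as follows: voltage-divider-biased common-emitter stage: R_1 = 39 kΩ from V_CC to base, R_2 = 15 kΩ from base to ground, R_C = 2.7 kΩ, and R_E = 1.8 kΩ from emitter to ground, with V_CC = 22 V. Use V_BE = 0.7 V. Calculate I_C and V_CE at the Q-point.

I_C ≈ 2.9 mA, V_CE ≈ 9 V

Thevenize the base divider: V_Th = V_CC·R_2/(R_1+R_2) = 22×15/54 = 6.11 V, R_Th = R_1‖R_2 = 10.8 kΩ.
Base-emitter loop: V_Th = I_B·R_Th + V_BE + (β+1)I_B·R_E, so I_B = (6.11 − 0.7) / (10.8 + 151×1.8) = 0.0191 mA.
I_C = β·I_B = 150×0.0191 = 2.87 mA, and I_E = (β+1)I_B = 2.89 mA.
V_CE = V_CC − I_C·R_C − I_E·R_E = 22 − 2.87×2.7 − 2.89×1.8 = 9.04 V.
V_CE = 9.04 V > 0.2 V confirms active-region operation.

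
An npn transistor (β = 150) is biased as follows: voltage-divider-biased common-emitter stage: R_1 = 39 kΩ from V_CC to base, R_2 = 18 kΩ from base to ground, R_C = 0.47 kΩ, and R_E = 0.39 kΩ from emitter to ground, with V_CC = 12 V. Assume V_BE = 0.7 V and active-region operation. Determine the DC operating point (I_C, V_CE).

Thevenize the base divider: V_Th = V_CC·R_2/(R_1+R_2) = 12×18/57 = 3.79 V, R_Th = R_1‖R_2 = 12.3 kΩ.
Base-emitter loop: V_Th = I_B·R_Th + V_BE + (β+1)I_B·R_E, so I_B = (3.79 − 0.7) / (12.3 + 151×0.39) = 0.0434 mA.
I_C = β·I_B = 150×0.0434 = 6.51 mA, and I_E = (β+1)I_B = 6.55 mA.
V_CE = V_CC − I_C·R_C − I_E·R_E = 12 − 6.51×0.47 − 6.55×0.39 = 6.39 V.
V_CE = 6.39 V > 0.2 V confirms active-region operation.

I_C ≈ 6.5 mA, V_CE ≈ 6.4 V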